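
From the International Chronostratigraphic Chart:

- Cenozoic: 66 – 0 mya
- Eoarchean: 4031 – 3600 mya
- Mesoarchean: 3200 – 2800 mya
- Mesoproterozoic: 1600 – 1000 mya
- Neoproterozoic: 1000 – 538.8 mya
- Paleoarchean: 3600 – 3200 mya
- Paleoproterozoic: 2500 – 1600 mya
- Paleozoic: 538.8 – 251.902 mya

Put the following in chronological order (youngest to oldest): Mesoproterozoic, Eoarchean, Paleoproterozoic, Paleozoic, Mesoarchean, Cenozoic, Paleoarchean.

Cenozoic, Paleozoic, Mesoproterozoic, Paleoproterozoic, Mesoarchean, Paleoarchean, Eoarchean

Read off each span (Ma): Mesoproterozoic 1600–1000; Eoarchean 4031–3600; Paleoproterozoic 2500–1600; Paleozoic 538.8–251.902; Mesoarchean 3200–2800; Cenozoic 66–0; Paleoarchean 3600–3200.
Larger Ma is older, so oldest→youngest is Eoarchean, Paleoarchean, Mesoarchean, Paleoproterozoic, Mesoproterozoic, Paleozoic, Cenozoic; reverse it for youngest→oldest.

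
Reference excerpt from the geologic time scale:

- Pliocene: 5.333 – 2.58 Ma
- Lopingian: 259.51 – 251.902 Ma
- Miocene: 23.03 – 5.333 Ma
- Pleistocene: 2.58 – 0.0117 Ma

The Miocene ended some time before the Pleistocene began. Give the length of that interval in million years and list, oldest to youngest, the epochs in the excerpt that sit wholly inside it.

The Miocene closes at 5.333 Ma and the Pleistocene opens at 2.58 Ma, so the interval is 5.333 − 2.58 = 2.753 Myr.
An epoch fits inside if it starts at or after 5.333 Ma and ends at or before 2.58 Ma; oldest first that gives Pliocene.

2.753 million years; Pliocene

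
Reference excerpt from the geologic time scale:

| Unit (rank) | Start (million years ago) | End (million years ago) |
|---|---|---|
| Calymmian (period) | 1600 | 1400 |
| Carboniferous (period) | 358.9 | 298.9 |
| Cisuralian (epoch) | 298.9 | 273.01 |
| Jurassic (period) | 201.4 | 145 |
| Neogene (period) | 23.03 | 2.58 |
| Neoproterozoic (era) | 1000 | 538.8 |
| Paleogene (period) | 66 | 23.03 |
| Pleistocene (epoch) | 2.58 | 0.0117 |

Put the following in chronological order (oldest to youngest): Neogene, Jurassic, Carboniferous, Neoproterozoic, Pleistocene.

Read off each span (Ma): Neogene 23.03–2.58; Jurassic 201.4–145; Carboniferous 358.9–298.9; Neoproterozoic 1000–538.8; Pleistocene 2.58–0.0117.
Larger Ma is older, so oldest→youngest is Neoproterozoic, Carboniferous, Jurassic, Neogene, Pleistocene.

Neoproterozoic, Carboniferous, Jurassic, Neogene, Pleistocene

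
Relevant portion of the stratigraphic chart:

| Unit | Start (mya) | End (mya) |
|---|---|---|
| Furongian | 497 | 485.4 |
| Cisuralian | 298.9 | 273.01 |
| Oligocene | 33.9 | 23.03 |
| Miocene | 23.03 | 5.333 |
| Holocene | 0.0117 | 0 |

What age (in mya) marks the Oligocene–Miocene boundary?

The Oligocene ends and the Miocene begins at 23.03 mya.

23.03 mya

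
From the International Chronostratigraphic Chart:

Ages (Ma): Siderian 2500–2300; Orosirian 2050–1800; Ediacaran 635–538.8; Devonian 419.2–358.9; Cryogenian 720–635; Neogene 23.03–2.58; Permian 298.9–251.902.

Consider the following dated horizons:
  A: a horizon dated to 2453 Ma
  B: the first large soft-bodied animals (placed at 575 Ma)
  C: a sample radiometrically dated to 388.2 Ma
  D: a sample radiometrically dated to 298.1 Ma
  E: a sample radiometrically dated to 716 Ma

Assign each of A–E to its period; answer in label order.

A: 2453 Ma lies in 2500–2300 Ma, so Siderian.
B: 575 Ma lies in 635–538.8 Ma, so Ediacaran.
C: 388.2 Ma lies in 419.2–358.9 Ma, so Devonian.
D: 298.1 Ma lies in 298.9–251.902 Ma, so Permian.
E: 716 Ma lies in 720–635 Ma, so Cryogenian.

A — Siderian; B — Ediacaran; C — Devonian; D — Permian; E — Cryogenian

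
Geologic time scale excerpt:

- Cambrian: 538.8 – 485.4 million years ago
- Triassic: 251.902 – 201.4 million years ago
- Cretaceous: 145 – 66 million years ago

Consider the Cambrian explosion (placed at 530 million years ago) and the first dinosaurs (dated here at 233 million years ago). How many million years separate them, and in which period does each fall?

Elapsed time: 530 − 233 = 297 Myr.
530 Ma lies within 538.8–485.4 Ma: Cambrian.
233 Ma lies within 251.902–201.4 Ma: Triassic.

297 million years apart; the first in the Cambrian, the second in the Triassic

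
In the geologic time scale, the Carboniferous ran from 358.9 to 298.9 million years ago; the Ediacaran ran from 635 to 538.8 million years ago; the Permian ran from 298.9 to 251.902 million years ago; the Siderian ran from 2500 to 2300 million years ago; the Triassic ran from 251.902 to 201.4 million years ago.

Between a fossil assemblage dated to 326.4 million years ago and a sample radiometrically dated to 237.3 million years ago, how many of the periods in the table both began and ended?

326.4 Ma sits inside the Carboniferous (358.9–298.9) and 237.3 Ma inside the Triassic (251.902–201.4); neither of those is wholly between the two dates.
The listed periods lying completely between them are Permian — 1 in all.

1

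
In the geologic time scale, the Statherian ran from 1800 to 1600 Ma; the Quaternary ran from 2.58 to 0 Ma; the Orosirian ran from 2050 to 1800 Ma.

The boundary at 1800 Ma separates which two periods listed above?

The Orosirian ends at 1800 Ma and the Statherian begins at 1800 Ma, so they share that boundary.

Orosirian and Statherian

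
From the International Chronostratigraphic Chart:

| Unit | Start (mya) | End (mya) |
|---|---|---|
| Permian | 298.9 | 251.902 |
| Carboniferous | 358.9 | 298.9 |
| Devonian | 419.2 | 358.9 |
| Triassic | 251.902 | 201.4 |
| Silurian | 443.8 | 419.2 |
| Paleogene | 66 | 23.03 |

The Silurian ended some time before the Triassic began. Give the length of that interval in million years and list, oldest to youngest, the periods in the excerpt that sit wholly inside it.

The Silurian closes at 419.2 Ma and the Triassic opens at 251.902 Ma, so the interval is 419.2 − 251.902 = 167.298 Myr.
A period fits inside if it starts at or after 419.2 Ma and ends at or before 251.902 Ma; oldest first that gives Devonian, Carboniferous, Permian.

167.298 million years; Devonian, Carboniferous, Permian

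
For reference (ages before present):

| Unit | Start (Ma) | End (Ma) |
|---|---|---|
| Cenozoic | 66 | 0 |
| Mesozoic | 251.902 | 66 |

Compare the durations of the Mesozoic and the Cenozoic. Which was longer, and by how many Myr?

Mesozoic: 251.902 − 66 = 185.902 Myr.
Cenozoic: 66 − 0 = 66 Myr.
Difference: 185.902 − 66 = 119.902 Myr, so the Mesozoic was longer.

Mesozoic, by 119.902 million years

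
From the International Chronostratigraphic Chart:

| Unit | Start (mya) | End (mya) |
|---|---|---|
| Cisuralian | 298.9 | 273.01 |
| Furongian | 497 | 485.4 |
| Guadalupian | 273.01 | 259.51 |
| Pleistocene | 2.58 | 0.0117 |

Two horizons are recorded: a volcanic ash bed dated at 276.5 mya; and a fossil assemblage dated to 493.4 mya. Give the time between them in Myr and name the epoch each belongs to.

216.9 million years apart; the first in the Cisuralian, the second in the Furongian

Elapsed time: 493.4 − 276.5 = 216.9 Myr.
276.5 Ma lies within 298.9–273.01 Ma: Cisuralian.
493.4 Ma lies within 497–485.4 Ma: Furongian.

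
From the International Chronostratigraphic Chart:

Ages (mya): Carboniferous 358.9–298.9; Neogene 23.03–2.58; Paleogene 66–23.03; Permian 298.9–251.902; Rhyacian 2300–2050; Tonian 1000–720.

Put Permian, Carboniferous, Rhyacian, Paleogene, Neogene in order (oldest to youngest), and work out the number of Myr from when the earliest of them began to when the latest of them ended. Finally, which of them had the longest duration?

Rhyacian, Carboniferous, Permian, Paleogene, Neogene; total span 2297.42 Myr; longest is Rhyacian

From the excerpt: Permian 298.9–251.902; Carboniferous 358.9–298.9; Rhyacian 2300–2050; Paleogene 66–23.03; Neogene 23.03–2.58 (Ma).
Larger Ma is earlier, so the oldest is Rhyacian and the youngest is Neogene; oldest to youngest: Rhyacian, Carboniferous, Permian, Paleogene, Neogene.
Oldest start 2300 minus youngest end 2.58 gives 2297.42 Myr overall.
Individual lengths (start − end): Carboniferous 60; Permian 46.998; Neogene 20.45; Rhyacian 250; Paleogene 42.97. The largest is Rhyacian at 250 Myr.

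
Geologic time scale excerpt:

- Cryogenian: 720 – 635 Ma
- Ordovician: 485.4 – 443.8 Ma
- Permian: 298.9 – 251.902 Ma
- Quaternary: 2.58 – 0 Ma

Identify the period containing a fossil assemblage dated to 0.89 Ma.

0.89 Ma lies between 2.58 and 0 Ma, so it falls in the Quaternary.

Quaternary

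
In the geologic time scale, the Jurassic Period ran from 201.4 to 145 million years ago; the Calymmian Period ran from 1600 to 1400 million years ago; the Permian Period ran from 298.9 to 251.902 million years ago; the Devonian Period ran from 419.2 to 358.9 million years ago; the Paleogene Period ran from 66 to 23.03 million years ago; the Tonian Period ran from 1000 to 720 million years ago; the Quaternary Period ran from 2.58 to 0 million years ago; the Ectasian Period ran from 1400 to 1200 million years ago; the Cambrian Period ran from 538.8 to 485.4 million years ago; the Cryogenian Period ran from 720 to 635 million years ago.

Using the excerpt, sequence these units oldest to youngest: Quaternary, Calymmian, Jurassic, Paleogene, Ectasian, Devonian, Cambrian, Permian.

Sorting by start age (descending Ma, since larger Ma = older): Calymmian began 1600, Ectasian began 1400, Cambrian began 538.8, Devonian began 419.2, Permian began 298.9, Jurassic began 201.4, Paleogene began 66, Quaternary began 2.58.

Calymmian, then Ectasian, then Cambrian, then Devonian, then Permian, then Jurassic, then Paleogene, then Quaternary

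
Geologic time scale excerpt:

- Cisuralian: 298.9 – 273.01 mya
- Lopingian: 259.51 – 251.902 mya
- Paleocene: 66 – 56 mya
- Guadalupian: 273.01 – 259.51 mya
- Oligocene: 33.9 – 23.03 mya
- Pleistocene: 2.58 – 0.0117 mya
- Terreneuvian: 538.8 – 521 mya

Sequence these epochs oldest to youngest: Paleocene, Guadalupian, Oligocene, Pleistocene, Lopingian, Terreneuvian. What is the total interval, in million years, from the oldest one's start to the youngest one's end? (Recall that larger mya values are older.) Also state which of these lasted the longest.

Start ages (Ma): Terreneuvian 538.8, Guadalupian 273.01, Lopingian 259.51, Paleocene 66, Oligocene 33.9, Pleistocene 2.58.
Ordered oldest to youngest: Terreneuvian, Guadalupian, Lopingian, Paleocene, Oligocene, Pleistocene.
Span = 538.8 − 0.0117 = 538.7883 Myr.
Durations: Oligocene 10.87, Pleistocene 2.5683, Paleocene 10, Terreneuvian 17.8, Lopingian 7.608, Guadalupian 13.5 → longest is Terreneuvian (17.8 Myr).

Terreneuvian → Guadalupian → Lopingian → Paleocene → Oligocene → Pleistocene; total span 538.7883 Myr; longest is Terreneuvian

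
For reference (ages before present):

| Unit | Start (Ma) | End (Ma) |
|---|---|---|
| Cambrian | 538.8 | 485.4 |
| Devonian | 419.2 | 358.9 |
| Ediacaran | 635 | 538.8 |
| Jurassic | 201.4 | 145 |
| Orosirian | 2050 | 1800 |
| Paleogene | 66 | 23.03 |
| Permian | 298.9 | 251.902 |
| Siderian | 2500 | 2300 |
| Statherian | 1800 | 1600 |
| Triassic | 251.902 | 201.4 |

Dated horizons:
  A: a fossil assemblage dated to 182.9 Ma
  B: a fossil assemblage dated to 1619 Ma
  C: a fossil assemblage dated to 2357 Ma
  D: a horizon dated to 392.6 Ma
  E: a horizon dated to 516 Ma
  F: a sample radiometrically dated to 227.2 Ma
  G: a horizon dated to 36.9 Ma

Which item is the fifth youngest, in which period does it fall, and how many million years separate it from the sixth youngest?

E, in the Cambrian; 1103 million years to B

Sorted youngest-first by Ma: G (36.9), A (182.9), F (227.2), D (392.6), E (516), B (1619), C (2357).
The fifth youngest is E at 516 Ma, which lies in 538.8–485.4 Ma: the Cambrian.
The sixth youngest is B at 1619 Ma; separation = |516 − 1619| = 1103 Myr.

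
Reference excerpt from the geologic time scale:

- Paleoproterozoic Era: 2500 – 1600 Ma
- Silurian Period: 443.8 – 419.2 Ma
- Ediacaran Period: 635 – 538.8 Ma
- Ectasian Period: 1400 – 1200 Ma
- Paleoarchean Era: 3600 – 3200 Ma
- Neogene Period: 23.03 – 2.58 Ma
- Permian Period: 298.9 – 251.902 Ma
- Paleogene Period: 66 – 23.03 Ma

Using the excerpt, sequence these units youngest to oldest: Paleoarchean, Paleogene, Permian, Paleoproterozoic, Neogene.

Read off each span (Ma): Paleoarchean 3600–3200; Paleogene 66–23.03; Permian 298.9–251.902; Paleoproterozoic 2500–1600; Neogene 23.03–2.58.
Larger Ma is older, so oldest→youngest is Paleoarchean, Paleoproterozoic, Permian, Paleogene, Neogene; reverse it for youngest→oldest.

Neogene, then Paleogene, then Permian, then Paleoproterozoic, then Paleoarchean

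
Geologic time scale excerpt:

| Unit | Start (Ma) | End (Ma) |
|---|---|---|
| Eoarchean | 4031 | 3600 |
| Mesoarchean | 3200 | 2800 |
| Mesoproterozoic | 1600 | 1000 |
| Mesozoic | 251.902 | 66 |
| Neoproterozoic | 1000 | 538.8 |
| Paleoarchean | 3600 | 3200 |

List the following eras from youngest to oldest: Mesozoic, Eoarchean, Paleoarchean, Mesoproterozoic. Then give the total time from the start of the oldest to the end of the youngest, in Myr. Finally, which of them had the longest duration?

From the excerpt: Mesozoic 251.902–66; Eoarchean 4031–3600; Paleoarchean 3600–3200; Mesoproterozoic 1600–1000 (Ma).
Larger Ma is earlier, so the oldest is Eoarchean and the youngest is Mesozoic; youngest to oldest: Mesozoic, Mesoproterozoic, Paleoarchean, Eoarchean.
Oldest start 4031 minus youngest end 66 gives 3965 Myr overall.
Individual lengths (start − end): Mesoproterozoic 600; Eoarchean 431; Paleoarchean 400; Mesozoic 185.902. The largest is Mesoproterozoic at 600 Myr.

Mesozoic, Mesoproterozoic, Paleoarchean, Eoarchean; total span 3965 Myr; longest is Mesoproterozoic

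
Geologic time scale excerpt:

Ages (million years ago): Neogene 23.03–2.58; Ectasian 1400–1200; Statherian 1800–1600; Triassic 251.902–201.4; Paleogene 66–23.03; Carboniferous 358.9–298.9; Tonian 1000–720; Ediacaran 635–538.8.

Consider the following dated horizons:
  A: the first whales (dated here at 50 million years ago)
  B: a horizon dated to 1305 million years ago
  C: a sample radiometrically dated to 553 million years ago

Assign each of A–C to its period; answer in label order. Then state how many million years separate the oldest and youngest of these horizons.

A — Paleogene; B — Ectasian; C — Ediacaran; span 1255 million years

A: 50 Ma lies in 66–23.03 Ma, so Paleogene.
B: 1305 Ma lies in 1400–1200 Ma, so Ectasian.
C: 553 Ma lies in 635–538.8 Ma, so Ediacaran.
Oldest = 1305 Ma, youngest = 50 Ma → span 1255 Myr.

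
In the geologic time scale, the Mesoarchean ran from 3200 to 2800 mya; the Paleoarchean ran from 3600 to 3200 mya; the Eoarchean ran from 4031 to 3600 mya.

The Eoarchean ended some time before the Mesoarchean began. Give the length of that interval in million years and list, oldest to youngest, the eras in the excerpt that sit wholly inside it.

The Eoarchean closes at 3600 Ma and the Mesoarchean opens at 3200 Ma, so the interval is 3600 − 3200 = 400 Myr.
An era fits inside if it starts at or after 3600 Ma and ends at or before 3200 Ma; oldest first that gives Paleoarchean.

400 million years; Paleoarchean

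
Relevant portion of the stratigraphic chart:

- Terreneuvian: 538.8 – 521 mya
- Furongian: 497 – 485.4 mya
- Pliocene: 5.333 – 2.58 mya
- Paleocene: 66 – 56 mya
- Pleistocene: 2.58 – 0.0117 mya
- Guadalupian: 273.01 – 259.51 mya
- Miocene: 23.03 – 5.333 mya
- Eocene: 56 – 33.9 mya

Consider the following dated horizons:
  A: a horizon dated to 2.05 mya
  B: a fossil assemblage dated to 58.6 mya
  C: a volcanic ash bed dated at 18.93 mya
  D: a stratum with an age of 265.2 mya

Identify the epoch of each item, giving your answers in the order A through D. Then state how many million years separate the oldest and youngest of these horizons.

A — Pleistocene; B — Paleocene; C — Miocene; D — Guadalupian; span 263.15 million years

A: 2.05 Ma lies in 2.58–0.0117 Ma, so Pleistocene.
B: 58.6 Ma lies in 66–56 Ma, so Paleocene.
C: 18.93 Ma lies in 23.03–5.333 Ma, so Miocene.
D: 265.2 Ma lies in 273.01–259.51 Ma, so Guadalupian.
Oldest = 265.2 Ma, youngest = 2.05 Ma → span 263.15 Myr.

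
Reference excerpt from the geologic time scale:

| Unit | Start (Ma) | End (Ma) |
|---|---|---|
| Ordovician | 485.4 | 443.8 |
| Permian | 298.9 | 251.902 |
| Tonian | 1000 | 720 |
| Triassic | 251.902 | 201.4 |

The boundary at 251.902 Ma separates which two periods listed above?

Permian and Triassic

The Permian ends at 251.902 Ma and the Triassic begins at 251.902 Ma, so they share that boundary.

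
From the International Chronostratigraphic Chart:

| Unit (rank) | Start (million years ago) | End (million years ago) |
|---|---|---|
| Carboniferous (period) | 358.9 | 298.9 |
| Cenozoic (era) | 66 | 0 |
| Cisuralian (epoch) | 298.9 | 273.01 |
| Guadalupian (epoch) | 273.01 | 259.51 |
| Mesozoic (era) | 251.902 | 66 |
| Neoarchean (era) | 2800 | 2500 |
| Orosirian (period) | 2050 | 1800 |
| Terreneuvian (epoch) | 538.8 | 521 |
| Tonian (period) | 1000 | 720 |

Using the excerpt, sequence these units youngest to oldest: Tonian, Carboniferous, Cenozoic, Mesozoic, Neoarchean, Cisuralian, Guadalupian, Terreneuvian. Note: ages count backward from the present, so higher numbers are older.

Cenozoic, then Mesozoic, then Guadalupian, then Cisuralian, then Carboniferous, then Terreneuvian, then Tonian, then Neoarchean

Read off each span (Ma): Tonian 1000–720; Carboniferous 358.9–298.9; Cenozoic 66–0; Mesozoic 251.902–66; Neoarchean 2800–2500; Cisuralian 298.9–273.01; Guadalupian 273.01–259.51; Terreneuvian 538.8–521.
Larger Ma is older, so oldest→youngest is Neoarchean, Tonian, Terreneuvian, Carboniferous, Cisuralian, Guadalupian, Mesozoic, Cenozoic; reverse it for youngest→oldest.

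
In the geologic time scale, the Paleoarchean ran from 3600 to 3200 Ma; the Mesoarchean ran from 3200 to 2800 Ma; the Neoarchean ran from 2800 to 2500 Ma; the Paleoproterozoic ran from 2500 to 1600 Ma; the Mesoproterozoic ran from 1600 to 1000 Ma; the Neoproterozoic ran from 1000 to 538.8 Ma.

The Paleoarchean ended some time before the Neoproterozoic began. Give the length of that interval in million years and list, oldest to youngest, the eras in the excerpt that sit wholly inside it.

The Paleoarchean closes at 3200 Ma and the Neoproterozoic opens at 1000 Ma, so the interval is 3200 − 1000 = 2200 Myr.
An era fits inside if it starts at or after 3200 Ma and ends at or before 1000 Ma; oldest first that gives Mesoarchean, Neoarchean, Paleoproterozoic, Mesoproterozoic.

2200 million years; Mesoarchean, Neoarchean, Paleoproterozoic, Mesoproterozoic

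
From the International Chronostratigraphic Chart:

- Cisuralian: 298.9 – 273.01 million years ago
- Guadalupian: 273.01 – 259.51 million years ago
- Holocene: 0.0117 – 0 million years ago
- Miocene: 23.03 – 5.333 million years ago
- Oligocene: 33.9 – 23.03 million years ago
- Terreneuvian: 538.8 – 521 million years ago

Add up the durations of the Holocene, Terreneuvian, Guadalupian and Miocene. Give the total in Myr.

49.0087 million years

Each duration: Holocene = 0.0117; Terreneuvian = 17.8; Guadalupian = 13.5; Miocene = 17.697.
Sum: 0.0117 + 17.8 + 13.5 + 17.697 = 49.0087 Myr.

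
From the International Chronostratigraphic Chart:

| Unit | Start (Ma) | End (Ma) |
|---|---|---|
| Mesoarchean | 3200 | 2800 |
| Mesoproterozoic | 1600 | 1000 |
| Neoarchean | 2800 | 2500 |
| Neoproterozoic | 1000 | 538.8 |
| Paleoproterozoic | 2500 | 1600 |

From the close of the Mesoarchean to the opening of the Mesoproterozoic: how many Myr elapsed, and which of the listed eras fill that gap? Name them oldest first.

The Mesoarchean closes at 2800 Ma and the Mesoproterozoic opens at 1600 Ma, so the interval is 2800 − 1600 = 1200 Myr.
An era fits inside if it starts at or after 2800 Ma and ends at or before 1600 Ma; oldest first that gives Neoarchean, Paleoproterozoic.

1200 million years; Neoarchean, Paleoproterozoic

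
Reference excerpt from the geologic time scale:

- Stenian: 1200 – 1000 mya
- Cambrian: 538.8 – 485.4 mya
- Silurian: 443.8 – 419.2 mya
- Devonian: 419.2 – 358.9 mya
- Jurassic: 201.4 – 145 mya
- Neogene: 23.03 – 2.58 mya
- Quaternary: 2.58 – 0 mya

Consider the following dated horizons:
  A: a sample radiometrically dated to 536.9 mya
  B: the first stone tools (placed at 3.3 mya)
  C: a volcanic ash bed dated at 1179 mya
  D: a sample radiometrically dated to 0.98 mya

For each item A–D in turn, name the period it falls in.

Match each age against the start–end ranges in the excerpt: A = 536.9 Ma → Cambrian (538.8–485.4); B = 3.3 Ma → Neogene (23.03–2.58); C = 1179 Ma → Stenian (1200–1000); D = 0.98 Ma → Quaternary (2.58–0).

A — Cambrian; B — Neogene; C — Stenian; D — Quaternary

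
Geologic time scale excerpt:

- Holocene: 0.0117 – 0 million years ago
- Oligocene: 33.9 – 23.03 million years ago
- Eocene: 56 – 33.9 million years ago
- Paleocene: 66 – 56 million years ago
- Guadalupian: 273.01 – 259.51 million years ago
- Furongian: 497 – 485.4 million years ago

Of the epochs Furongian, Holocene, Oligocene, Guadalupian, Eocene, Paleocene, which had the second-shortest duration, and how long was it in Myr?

Paleocene, 10 million years

Durations: Furongian 11.6; Holocene 0.0117; Oligocene 10.87; Guadalupian 13.5; Eocene 22.1; Paleocene 10 Myr.
Sorted shortest-first: Holocene (0.0117), Paleocene (10), Oligocene (10.87), Furongian (11.6), Guadalupian (13.5), Eocene (22.1).
The second shortest is Paleocene at 10 Myr.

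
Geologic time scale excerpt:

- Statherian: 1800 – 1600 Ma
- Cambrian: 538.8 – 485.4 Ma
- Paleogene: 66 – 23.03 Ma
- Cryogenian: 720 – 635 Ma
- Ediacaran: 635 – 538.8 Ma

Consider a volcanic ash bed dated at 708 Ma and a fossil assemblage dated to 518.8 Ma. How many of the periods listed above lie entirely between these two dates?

1

The older date is 708 Ma and the younger is 518.8 Ma.
Periods with start < 708 and end > 518.8 Ma: Ediacaran (635–538.8).
That is 1 complete period.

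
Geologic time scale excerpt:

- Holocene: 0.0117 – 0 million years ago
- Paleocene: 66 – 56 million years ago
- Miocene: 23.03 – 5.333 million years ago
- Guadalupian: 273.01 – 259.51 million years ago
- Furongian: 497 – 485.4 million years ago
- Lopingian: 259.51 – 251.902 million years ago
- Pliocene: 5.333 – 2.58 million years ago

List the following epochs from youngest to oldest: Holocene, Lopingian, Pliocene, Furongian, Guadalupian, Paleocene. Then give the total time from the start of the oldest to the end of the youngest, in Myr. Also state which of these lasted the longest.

Holocene, Pliocene, Paleocene, Lopingian, Guadalupian, Furongian; total span 497 Myr; longest is Guadalupian

From the excerpt: Holocene 0.0117–0; Lopingian 259.51–251.902; Pliocene 5.333–2.58; Furongian 497–485.4; Guadalupian 273.01–259.51; Paleocene 66–56 (Ma).
Larger Ma is earlier, so the oldest is Furongian and the youngest is Holocene; youngest to oldest: Holocene, Pliocene, Paleocene, Lopingian, Guadalupian, Furongian.
Oldest start 497 minus youngest end 0 gives 497 Myr overall.
Individual lengths (start − end): Holocene 0.0117; Lopingian 7.608; Paleocene 10; Furongian 11.6; Guadalupian 13.5; Pliocene 2.753. The largest is Guadalupian at 13.5 Myr.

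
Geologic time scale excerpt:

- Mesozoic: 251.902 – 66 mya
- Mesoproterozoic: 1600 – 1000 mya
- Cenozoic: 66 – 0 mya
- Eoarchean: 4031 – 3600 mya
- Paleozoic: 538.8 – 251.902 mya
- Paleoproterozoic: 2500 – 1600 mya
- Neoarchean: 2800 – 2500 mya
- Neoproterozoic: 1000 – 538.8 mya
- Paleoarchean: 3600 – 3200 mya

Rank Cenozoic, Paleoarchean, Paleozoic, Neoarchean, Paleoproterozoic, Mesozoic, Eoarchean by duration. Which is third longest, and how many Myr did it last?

Durations: Cenozoic 66; Paleoarchean 400; Paleozoic 286.898; Neoarchean 300; Paleoproterozoic 900; Mesozoic 185.902; Eoarchean 431 Myr.
Sorted longest-first: Paleoproterozoic (900), Eoarchean (431), Paleoarchean (400), Neoarchean (300), Paleozoic (286.898), Mesozoic (185.902), Cenozoic (66).
The third longest is Paleoarchean at 400 Myr.

Paleoarchean, 400 million years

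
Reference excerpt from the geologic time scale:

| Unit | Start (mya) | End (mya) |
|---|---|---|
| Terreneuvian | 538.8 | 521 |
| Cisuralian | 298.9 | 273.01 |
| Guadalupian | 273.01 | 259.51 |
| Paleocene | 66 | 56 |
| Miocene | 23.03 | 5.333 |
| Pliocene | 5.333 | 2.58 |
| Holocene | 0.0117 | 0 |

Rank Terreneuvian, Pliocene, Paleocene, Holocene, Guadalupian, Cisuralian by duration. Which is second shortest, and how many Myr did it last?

Start − end for each: Terreneuvian 538.8 − 521 = 17.8; Pliocene 5.333 − 2.58 = 2.753; Paleocene 66 − 56 = 10; Holocene 0.0117 − 0 = 0.0117; Guadalupian 273.01 − 259.51 = 13.5; Cisuralian 298.9 − 273.01 = 25.89.
Ranking these from shortest: Holocene < Pliocene < Paleocene < Guadalupian < Terreneuvian < Cisuralian.
Position 2 in that ranking is Pliocene, which lasted 2.753 Myr.

Pliocene, 2.753 million years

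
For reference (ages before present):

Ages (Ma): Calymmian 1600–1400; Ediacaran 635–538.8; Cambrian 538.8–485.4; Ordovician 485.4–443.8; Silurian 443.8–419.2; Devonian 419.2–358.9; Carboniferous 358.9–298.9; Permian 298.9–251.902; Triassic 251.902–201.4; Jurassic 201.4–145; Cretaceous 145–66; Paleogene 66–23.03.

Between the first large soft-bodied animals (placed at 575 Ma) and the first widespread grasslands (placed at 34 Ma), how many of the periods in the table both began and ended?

575 Ma sits inside the Ediacaran (635–538.8) and 34 Ma inside the Paleogene (66–23.03); neither of those is wholly between the two dates.
The listed periods lying completely between them are Cambrian, Ordovician, Silurian, Devonian, Carboniferous, Permian, Triassic, Jurassic, Cretaceous — 9 in all.

9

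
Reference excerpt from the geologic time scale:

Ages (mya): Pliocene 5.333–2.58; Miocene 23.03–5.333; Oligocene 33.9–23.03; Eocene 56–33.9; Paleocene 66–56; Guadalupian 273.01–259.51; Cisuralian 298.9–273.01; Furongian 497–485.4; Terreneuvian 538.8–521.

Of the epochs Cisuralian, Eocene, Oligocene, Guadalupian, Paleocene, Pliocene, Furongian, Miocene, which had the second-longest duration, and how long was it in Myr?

Eocene, 22.1 million years

Durations: Cisuralian 25.89; Eocene 22.1; Oligocene 10.87; Guadalupian 13.5; Paleocene 10; Pliocene 2.753; Furongian 11.6; Miocene 17.697 Myr.
Sorted longest-first: Cisuralian (25.89), Eocene (22.1), Miocene (17.697), Guadalupian (13.5), Furongian (11.6), Oligocene (10.87), Paleocene (10), Pliocene (2.753).
The second longest is Eocene at 22.1 Myr.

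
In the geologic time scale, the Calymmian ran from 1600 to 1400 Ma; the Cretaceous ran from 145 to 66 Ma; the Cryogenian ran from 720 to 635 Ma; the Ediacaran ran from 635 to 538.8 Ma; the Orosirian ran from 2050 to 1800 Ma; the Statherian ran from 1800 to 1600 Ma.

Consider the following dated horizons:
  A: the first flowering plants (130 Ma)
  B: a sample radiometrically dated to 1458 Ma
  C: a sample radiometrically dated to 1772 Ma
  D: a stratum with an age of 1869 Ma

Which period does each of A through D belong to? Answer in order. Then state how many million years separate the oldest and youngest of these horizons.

A — Cretaceous; B — Calymmian; C — Statherian; D — Orosirian; span 1739 million years

Match each age against the start–end ranges in the excerpt: A = 130 Ma → Cretaceous (145–66); B = 1458 Ma → Calymmian (1600–1400); C = 1772 Ma → Statherian (1800–1600); D = 1869 Ma → Orosirian (2050–1800).
The largest age is 1869 Ma and the smallest is 130 Ma; their difference is 1739 Myr.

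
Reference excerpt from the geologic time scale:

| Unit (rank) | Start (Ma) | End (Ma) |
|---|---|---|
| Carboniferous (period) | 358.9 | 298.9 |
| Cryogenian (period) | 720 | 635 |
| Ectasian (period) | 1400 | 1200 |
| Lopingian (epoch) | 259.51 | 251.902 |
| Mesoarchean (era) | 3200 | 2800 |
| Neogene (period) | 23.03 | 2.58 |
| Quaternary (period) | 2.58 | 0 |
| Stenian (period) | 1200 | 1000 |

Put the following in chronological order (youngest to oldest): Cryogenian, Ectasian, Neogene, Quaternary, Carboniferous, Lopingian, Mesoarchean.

Quaternary, Neogene, Lopingian, Carboniferous, Cryogenian, Ectasian, Mesoarchean

Sorting by start age (ascending Ma, since larger Ma = older): Quaternary began 2.58, Neogene began 23.03, Lopingian began 259.51, Carboniferous began 358.9, Cryogenian began 720, Ectasian began 1400, Mesoarchean began 3200.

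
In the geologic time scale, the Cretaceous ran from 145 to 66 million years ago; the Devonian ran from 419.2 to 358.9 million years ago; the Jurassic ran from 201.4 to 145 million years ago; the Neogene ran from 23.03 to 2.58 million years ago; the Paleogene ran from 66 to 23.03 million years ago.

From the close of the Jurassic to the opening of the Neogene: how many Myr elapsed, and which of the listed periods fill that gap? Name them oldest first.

121.97 million years; Cretaceous, Paleogene

End of Jurassic = 145 Ma; start of Neogene = 23.03 Ma.
Gap = 145 − 23.03 = 121.97 Myr.
Periods wholly inside 145–23.03 Ma: Cretaceous (145–66), Paleogene (66–23.03).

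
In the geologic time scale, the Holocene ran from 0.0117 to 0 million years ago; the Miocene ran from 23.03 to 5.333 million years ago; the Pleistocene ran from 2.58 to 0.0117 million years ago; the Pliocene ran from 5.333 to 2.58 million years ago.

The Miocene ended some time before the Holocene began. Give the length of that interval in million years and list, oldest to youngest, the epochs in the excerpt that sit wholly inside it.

End of Miocene = 5.333 Ma; start of Holocene = 0.0117 Ma.
Gap = 5.333 − 0.0117 = 5.3213 Myr.
Epochs wholly inside 5.333–0.0117 Ma: Pliocene (5.333–2.58), Pleistocene (2.58–0.0117).

5.3213 million years; Pliocene, Pleistocene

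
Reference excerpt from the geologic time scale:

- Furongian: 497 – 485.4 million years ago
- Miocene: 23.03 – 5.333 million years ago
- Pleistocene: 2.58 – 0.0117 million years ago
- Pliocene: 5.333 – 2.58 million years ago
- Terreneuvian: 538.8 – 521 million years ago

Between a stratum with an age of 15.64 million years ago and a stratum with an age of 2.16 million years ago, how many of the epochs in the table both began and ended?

15.64 Ma sits inside the Miocene (23.03–5.333) and 2.16 Ma inside the Pleistocene (2.58–0.0117); neither of those is wholly between the two dates.
The listed epochs lying completely between them are Pliocene — 1 in all.

1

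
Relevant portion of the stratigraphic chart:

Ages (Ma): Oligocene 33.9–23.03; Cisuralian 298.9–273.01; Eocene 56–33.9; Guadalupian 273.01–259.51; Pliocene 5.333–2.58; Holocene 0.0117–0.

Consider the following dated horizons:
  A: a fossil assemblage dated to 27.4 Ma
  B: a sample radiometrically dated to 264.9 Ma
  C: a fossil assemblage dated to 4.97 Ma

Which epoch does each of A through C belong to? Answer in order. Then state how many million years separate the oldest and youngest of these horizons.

A: 27.4 Ma lies in 33.9–23.03 Ma, so Oligocene.
B: 264.9 Ma lies in 273.01–259.51 Ma, so Guadalupian.
C: 4.97 Ma lies in 5.333–2.58 Ma, so Pliocene.
Oldest = 264.9 Ma, youngest = 4.97 Ma → span 259.93 Myr.

A — Oligocene; B — Guadalupian; C — Pliocene; span 259.93 million years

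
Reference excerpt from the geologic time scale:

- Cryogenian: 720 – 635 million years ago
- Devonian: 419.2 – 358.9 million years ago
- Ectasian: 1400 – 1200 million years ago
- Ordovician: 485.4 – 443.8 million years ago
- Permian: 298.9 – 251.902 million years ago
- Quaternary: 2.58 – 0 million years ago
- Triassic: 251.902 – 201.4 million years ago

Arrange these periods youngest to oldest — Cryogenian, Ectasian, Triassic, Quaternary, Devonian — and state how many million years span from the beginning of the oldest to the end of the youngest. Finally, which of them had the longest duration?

Quaternary → Triassic → Devonian → Cryogenian → Ectasian; total span 1400 Myr; longest is Ectasian

Start ages (Ma): Ectasian 1400, Cryogenian 720, Devonian 419.2, Triassic 251.902, Quaternary 2.58.
Ordered youngest to oldest: Quaternary, Triassic, Devonian, Cryogenian, Ectasian.
Span = 1400 − 0 = 1400 Myr.
Durations: Ectasian 200, Triassic 50.502, Devonian 60.3, Cryogenian 85, Quaternary 2.58 → longest is Ectasian (200 Myr).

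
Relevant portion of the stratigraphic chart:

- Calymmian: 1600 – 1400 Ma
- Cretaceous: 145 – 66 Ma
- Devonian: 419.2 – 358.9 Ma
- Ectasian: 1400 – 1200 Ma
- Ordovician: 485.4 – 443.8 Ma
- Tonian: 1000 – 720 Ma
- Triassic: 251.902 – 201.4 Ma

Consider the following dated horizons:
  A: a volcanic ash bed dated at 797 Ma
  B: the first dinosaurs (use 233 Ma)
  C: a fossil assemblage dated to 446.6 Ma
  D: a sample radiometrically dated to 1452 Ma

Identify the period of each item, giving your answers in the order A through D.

A — Tonian; B — Triassic; C — Ordovician; D — Calymmian

A: 797 Ma lies in 1000–720 Ma, so Tonian.
B: 233 Ma lies in 251.902–201.4 Ma, so Triassic.
C: 446.6 Ma lies in 485.4–443.8 Ma, so Ordovician.
D: 1452 Ma lies in 1600–1400 Ma, so Calymmian.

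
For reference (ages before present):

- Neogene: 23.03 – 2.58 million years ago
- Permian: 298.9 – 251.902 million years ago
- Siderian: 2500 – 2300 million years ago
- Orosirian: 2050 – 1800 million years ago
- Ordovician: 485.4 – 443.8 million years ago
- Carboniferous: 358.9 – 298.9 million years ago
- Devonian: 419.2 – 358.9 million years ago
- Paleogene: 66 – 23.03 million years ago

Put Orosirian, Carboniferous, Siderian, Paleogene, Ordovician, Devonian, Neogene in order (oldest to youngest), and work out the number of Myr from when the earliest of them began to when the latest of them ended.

From the excerpt: Orosirian 2050–1800; Carboniferous 358.9–298.9; Siderian 2500–2300; Paleogene 66–23.03; Ordovician 485.4–443.8; Devonian 419.2–358.9; Neogene 23.03–2.58 (Ma).
Larger Ma is earlier, so the oldest is Siderian and the youngest is Neogene; oldest to youngest: Siderian, Orosirian, Ordovician, Devonian, Carboniferous, Paleogene, Neogene.
Oldest start 2500 minus youngest end 2.58 gives 2497.42 Myr overall.

Siderian → Orosirian → Ordovician → Devonian → Carboniferous → Paleogene → Neogene; total span 2497.42 Myr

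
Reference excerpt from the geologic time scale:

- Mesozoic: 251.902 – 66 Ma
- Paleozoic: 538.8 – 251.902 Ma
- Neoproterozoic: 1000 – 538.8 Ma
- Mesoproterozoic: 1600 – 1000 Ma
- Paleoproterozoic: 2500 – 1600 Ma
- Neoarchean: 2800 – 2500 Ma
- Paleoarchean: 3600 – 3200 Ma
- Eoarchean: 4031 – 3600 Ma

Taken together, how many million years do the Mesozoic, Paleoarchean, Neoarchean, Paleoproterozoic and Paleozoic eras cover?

Duration is start − end for each: (251.902 − 66) + (3600 − 3200) + (2800 − 2500) + (2500 − 1600) + (538.8 − 251.902).
That is 185.902 + 400 + 300 + 900 + 286.898, which totals 2072.8 million years.

2072.8 million years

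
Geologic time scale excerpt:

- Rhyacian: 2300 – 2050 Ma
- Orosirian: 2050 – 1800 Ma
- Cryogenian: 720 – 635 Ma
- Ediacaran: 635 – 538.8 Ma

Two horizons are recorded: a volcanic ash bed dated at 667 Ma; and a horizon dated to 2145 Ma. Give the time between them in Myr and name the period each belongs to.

1478 million years apart; the first in the Cryogenian, the second in the Rhyacian

Elapsed time: 2145 − 667 = 1478 Myr.
667 Ma lies within 720–635 Ma: Cryogenian.
2145 Ma lies within 2300–2050 Ma: Rhyacian.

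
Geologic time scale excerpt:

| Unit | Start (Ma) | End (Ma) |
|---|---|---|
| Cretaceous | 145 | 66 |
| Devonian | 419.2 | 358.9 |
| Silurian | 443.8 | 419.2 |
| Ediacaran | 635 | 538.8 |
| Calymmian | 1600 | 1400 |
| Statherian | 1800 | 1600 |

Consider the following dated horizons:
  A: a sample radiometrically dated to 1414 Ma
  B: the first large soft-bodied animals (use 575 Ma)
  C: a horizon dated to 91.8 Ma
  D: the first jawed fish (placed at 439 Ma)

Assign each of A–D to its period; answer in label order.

A — Calymmian; B — Ediacaran; C — Cretaceous; D — Silurian

Match each age against the start–end ranges in the excerpt: A = 1414 Ma → Calymmian (1600–1400); B = 575 Ma → Ediacaran (635–538.8); C = 91.8 Ma → Cretaceous (145–66); D = 439 Ma → Silurian (443.8–419.2).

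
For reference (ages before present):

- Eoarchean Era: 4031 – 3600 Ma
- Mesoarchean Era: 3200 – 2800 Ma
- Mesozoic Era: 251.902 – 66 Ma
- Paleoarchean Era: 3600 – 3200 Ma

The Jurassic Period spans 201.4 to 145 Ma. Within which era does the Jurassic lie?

Mesozoic

The Jurassic (201.4–145 Ma) lies entirely within 251.902–66 Ma, the Mesozoic Era.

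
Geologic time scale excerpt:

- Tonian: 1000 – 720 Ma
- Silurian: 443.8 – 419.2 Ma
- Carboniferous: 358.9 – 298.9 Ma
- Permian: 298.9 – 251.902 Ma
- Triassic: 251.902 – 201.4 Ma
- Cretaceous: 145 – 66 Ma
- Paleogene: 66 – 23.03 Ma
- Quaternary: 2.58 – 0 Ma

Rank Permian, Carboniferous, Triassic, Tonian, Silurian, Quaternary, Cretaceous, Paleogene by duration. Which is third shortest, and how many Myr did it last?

Paleogene, 42.97 million years

Start − end for each: Permian 298.9 − 251.902 = 46.998; Carboniferous 358.9 − 298.9 = 60; Triassic 251.902 − 201.4 = 50.502; Tonian 1000 − 720 = 280; Silurian 443.8 − 419.2 = 24.6; Quaternary 2.58 − 0 = 2.58; Cretaceous 145 − 66 = 79; Paleogene 66 − 23.03 = 42.97.
Ranking these from shortest: Quaternary < Silurian < Paleogene < Permian < Triassic < Carboniferous < Cretaceous < Tonian.
Position 3 in that ranking is Paleogene, which lasted 42.97 Myr.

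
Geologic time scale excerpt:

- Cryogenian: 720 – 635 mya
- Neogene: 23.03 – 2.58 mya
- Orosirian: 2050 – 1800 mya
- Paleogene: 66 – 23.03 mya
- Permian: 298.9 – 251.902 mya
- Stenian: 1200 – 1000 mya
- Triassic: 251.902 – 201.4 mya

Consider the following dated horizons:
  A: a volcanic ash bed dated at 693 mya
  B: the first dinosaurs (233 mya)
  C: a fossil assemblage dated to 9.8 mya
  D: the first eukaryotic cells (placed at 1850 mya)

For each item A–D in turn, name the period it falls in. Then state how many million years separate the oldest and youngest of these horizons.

A: 693 Ma lies in 720–635 Ma, so Cryogenian.
B: 233 Ma lies in 251.902–201.4 Ma, so Triassic.
C: 9.8 Ma lies in 23.03–2.58 Ma, so Neogene.
D: 1850 Ma lies in 2050–1800 Ma, so Orosirian.
Oldest = 1850 Ma, youngest = 9.8 Ma → span 1840.2 Myr.

A — Cryogenian; B — Triassic; C — Neogene; D — Orosirian; span 1840.2 million years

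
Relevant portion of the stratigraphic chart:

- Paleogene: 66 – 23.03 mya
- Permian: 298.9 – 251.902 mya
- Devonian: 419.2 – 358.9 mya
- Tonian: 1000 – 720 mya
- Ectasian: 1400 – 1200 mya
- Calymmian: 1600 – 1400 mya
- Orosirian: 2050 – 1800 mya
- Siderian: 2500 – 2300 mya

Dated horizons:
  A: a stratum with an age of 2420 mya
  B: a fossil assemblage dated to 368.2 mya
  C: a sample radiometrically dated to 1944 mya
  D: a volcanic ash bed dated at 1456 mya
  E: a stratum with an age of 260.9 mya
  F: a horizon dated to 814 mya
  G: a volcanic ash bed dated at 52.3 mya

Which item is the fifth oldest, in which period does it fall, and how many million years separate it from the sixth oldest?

Larger Ma means older, so oldest first: A 2420 > C 1944 > D 1456 > F 814 > B 368.2 > E 260.9 > G 52.3.
Counting 5 along gives B (368.2 Ma); the excerpt puts that inside the Devonian, 419.2–358.9 Ma.
Next in line is E (260.9 Ma), and 368.2 − 260.9 = 107.3 Myr.

B, in the Devonian; 107.3 million years to E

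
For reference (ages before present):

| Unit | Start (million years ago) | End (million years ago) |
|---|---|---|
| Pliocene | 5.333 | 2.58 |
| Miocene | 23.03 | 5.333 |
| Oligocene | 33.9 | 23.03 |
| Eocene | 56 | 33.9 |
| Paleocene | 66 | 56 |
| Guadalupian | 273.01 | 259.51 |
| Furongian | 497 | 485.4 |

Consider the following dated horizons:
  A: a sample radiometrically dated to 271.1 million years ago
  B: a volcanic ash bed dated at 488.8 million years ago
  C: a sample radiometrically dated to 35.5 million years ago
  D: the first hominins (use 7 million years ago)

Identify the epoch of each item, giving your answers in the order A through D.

A — Guadalupian; B — Furongian; C — Eocene; D — Miocene

A: 271.1 Ma lies in 273.01–259.51 Ma, so Guadalupian.
B: 488.8 Ma lies in 497–485.4 Ma, so Furongian.
C: 35.5 Ma lies in 56–33.9 Ma, so Eocene.
D: 7 Ma lies in 23.03–5.333 Ma, so Miocene.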